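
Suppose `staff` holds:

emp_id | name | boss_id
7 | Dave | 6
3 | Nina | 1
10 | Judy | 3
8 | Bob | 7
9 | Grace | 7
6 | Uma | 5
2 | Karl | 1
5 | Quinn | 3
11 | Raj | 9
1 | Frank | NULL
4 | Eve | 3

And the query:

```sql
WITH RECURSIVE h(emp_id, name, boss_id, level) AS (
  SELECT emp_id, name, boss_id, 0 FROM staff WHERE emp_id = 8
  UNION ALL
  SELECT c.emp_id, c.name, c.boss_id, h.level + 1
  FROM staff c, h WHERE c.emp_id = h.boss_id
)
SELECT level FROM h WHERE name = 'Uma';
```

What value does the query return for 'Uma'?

Base: emp_id=8 (Bob), boss_id=7, level 0.
Iteration 1: join on emp_id=7 -> Dave (id 7, boss_id=6, level 1).
Iteration 2: join on emp_id=6 -> Uma (id 6, boss_id=5, level 2).
Iteration 3: join on emp_id=5 -> Quinn (id 5, boss_id=3, level 3).
Iteration 4: join on emp_id=3 -> Nina (id 3, boss_id=1, level 4).
Iteration 5: join on emp_id=1 -> Frank (id 1, boss_id=NULL, level 5).
Iteration 6: boss_id is NULL; no match; recursion stops.

2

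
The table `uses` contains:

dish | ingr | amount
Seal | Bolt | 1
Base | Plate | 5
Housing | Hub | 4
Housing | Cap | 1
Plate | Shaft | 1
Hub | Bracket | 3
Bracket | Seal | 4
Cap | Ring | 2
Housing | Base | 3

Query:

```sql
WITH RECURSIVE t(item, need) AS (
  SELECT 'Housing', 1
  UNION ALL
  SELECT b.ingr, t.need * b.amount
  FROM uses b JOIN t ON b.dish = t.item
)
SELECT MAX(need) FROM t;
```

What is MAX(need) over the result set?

Base: (Housing, need=1).
Iteration 1: components of {Housing} -> Base = 1*3 = 3, Cap = 1*1 = 1, Hub = 1*4 = 4.
Iteration 2: components of {Base,Cap,Hub} -> Bracket = 4*3 = 12, Plate = 3*5 = 15, Ring = 1*2 = 2.
Iteration 3: components of {Bracket,Plate,Ring} -> Seal = 12*4 = 48, Shaft = 15*1 = 15.
Iteration 4: components of {Seal,Shaft} -> Bolt = 48*1 = 48.
Iteration 5: no further components; recursion stops.
need values: 1, 3, 1, 4, 15, 2, 12, 15, 48, 48; the maximum is 48.

48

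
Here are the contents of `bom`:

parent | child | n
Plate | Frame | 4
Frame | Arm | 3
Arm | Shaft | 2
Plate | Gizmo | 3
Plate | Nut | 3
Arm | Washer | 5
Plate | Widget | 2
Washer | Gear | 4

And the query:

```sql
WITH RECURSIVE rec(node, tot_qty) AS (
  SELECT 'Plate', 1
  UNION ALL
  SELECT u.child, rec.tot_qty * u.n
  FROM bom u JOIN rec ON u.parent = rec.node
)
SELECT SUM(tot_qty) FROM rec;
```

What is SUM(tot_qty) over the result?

349

Base: (Plate, tot_qty=1).
Iteration 1: components of {Plate} -> Frame = 1*4 = 4, Gizmo = 1*3 = 3, Nut = 1*3 = 3, Widget = 1*2 = 2.
Iteration 2: components of {Frame,Gizmo,Nut,Widget} -> Arm = 4*3 = 12.
Iteration 3: components of {Arm} -> Shaft = 12*2 = 24, Washer = 12*5 = 60.
Iteration 4: components of {Shaft,Washer} -> Gear = 60*4 = 240.
Iteration 5: no further components; recursion stops.
SUM(tot_qty) = 1 + 4 + 3 + 3 + 2 + 12 + 24 + 60 + 240 = 349.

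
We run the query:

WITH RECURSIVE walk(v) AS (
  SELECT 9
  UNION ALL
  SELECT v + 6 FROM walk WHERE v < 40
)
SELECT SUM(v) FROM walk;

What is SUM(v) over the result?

Base: v=9.
Iteration 1: 9 < 40 holds -> v = 9 + 6 = 15.
Iteration 2: 15 < 40 holds -> v = 15 + 6 = 21.
Iteration 3: 21 < 40 holds -> v = 21 + 6 = 27.
Iteration 4: 27 < 40 holds -> v = 27 + 6 = 33.
Iteration 5: 33 < 40 holds -> v = 33 + 6 = 39.
Iteration 6: 39 < 40 holds -> v = 39 + 6 = 45.
Iteration 7: 45 < 40 fails; recursion stops.
SUM(v) = 9 + 15 + 21 + 27 + 33 + 39 + 45 = 189.

189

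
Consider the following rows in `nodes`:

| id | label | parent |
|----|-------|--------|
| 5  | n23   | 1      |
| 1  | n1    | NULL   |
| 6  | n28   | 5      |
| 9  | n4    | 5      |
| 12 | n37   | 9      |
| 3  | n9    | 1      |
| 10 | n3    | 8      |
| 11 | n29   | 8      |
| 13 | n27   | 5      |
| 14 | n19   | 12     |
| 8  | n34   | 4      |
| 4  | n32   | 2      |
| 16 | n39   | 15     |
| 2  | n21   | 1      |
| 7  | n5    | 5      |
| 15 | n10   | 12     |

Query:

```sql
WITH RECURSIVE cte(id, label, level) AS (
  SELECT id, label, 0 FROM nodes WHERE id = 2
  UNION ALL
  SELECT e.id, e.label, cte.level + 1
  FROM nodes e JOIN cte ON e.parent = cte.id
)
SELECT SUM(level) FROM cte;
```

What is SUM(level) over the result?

9

Base: id=2 (n21) at level 0.
Iteration 1: rows with parent in {2} -> n32 (id 4, level 1).
Iteration 2: rows with parent in {4} -> n34 (id 8, level 2).
Iteration 3: rows with parent in {8} -> n3 (id 10, level 3), n29 (id 11, level 3).
Iteration 4: no rows with parent in {10,11}; recursion stops.
SUM(level) = 0 + 1 + 2 + 3 + 3 = 9.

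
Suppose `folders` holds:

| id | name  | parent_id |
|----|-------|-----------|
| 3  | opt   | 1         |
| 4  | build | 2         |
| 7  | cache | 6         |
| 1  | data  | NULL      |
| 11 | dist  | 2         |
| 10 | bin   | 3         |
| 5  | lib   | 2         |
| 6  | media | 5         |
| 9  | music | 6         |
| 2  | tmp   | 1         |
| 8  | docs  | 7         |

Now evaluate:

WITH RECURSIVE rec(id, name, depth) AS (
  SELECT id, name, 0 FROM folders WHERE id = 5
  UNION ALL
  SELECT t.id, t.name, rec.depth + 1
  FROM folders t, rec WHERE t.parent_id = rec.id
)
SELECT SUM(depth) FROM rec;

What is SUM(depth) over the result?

Base: id=5 (lib) at depth 0.
Iteration 1: rows with parent_id in {5} -> media (id 6, depth 1).
Iteration 2: rows with parent_id in {6} -> cache (id 7, depth 2), music (id 9, depth 2).
Iteration 3: rows with parent_id in {7,9} -> docs (id 8, depth 3).
Iteration 4: no rows with parent_id in {8}; recursion stops.
SUM(depth) = 0 + 1 + 2 + 2 + 3 = 8.

8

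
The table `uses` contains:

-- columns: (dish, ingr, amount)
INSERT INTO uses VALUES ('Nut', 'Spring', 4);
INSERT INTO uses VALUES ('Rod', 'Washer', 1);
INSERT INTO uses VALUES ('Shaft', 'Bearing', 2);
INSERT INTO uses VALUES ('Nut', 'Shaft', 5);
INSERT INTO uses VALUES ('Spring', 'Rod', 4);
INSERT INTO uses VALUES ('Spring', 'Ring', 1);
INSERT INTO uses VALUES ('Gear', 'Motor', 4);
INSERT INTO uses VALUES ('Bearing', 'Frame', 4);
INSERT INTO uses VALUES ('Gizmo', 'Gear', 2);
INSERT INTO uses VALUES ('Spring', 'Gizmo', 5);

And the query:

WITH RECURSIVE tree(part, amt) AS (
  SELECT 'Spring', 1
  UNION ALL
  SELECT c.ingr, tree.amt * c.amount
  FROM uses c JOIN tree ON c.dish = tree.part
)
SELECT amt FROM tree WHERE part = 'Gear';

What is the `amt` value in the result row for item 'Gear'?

Base: (Spring, amt=1).
Iteration 1: components of {Spring} -> Gizmo = 1*5 = 5, Ring = 1*1 = 1, Rod = 1*4 = 4.
Iteration 2: components of {Gizmo,Ring,Rod} -> Gear = 5*2 = 10, Washer = 4*1 = 4.
Iteration 3: components of {Gear,Washer} -> Motor = 10*4 = 40.
Iteration 4: no further components; recursion stops.

10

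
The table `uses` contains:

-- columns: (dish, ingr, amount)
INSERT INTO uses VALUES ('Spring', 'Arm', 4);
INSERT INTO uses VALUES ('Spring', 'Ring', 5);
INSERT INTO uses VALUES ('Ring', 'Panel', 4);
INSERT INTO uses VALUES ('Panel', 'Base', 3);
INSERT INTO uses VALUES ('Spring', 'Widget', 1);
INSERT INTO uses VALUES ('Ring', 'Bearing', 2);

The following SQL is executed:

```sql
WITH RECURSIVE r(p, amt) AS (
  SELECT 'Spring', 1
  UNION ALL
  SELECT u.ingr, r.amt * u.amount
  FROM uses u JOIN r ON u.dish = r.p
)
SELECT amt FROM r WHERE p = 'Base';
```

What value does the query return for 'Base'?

Base: (Spring, amt=1).
Iteration 1: components of {Spring} -> Arm = 1*4 = 4, Ring = 1*5 = 5, Widget = 1*1 = 1.
Iteration 2: components of {Arm,Ring,Widget} -> Bearing = 5*2 = 10, Panel = 5*4 = 20.
Iteration 3: components of {Bearing,Panel} -> Base = 20*3 = 60.
Iteration 4: no further components; recursion stops.

60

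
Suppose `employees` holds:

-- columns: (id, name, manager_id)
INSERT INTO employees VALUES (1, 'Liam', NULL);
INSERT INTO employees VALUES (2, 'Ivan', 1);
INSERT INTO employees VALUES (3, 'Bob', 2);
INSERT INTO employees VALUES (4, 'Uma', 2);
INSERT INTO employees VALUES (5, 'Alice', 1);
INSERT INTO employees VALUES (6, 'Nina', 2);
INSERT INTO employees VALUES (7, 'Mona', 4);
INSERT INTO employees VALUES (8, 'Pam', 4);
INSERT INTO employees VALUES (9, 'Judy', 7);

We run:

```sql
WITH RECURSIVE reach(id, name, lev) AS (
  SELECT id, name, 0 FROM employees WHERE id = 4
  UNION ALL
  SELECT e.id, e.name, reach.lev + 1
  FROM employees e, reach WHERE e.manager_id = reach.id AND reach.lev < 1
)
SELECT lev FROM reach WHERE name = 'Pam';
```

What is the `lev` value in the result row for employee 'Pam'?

1

Base: id=4 (Uma) at lev 0.
Iteration 1: rows with manager_id in {4} -> Mona (id 7, lev 1), Pam (id 8, lev 1).
Iteration 2: lev < 1 fails for all current rows; recursion stops.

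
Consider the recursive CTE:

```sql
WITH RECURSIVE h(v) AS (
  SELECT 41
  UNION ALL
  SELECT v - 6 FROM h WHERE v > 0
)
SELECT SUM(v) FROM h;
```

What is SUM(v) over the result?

160

Base: v=41.
Iteration 1: 41 > 0 holds -> v = 41 - 6 = 35.
Iteration 2: 35 > 0 holds -> v = 35 - 6 = 29.
Iteration 3: 29 > 0 holds -> v = 29 - 6 = 23.
Iteration 4: 23 > 0 holds -> v = 23 - 6 = 17.
Iteration 5: 17 > 0 holds -> v = 17 - 6 = 11.
Iteration 6: 11 > 0 holds -> v = 11 - 6 = 5.
Iteration 7: 5 > 0 holds -> v = 5 - 6 = -1.
Iteration 8: -1 > 0 fails; recursion stops.
SUM(v) = 41 + 35 + 29 + 23 + 17 + 11 + 5 + -1 = 160.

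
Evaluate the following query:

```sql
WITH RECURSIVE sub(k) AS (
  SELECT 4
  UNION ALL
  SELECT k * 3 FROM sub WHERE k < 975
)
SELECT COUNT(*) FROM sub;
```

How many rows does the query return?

Base: k=4.
Iteration 1: 4 < 975 holds -> k = 4 * 3 = 12.
Iteration 2: 12 < 975 holds -> k = 12 * 3 = 36.
Iteration 3: 36 < 975 holds -> k = 36 * 3 = 108.
Iteration 4: 108 < 975 holds -> k = 108 * 3 = 324.
Iteration 5: 324 < 975 holds -> k = 324 * 3 = 972.
Iteration 6: 972 < 975 holds -> k = 972 * 3 = 2916.
Iteration 7: 2916 < 975 fails; recursion stops.
Total rows emitted: 7.

7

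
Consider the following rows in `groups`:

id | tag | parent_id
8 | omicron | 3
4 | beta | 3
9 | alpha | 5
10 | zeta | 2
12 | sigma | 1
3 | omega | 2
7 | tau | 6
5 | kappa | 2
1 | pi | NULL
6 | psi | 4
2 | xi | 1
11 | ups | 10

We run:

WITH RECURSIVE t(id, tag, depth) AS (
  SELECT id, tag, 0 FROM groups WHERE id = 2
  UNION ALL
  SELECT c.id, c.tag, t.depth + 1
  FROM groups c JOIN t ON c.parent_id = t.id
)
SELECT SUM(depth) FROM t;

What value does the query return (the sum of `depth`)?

Base: id=2 (xi) at depth 0.
Iteration 1: rows with parent_id in {2} -> omega (id 3, depth 1), kappa (id 5, depth 1), zeta (id 10, depth 1).
Iteration 2: rows with parent_id in {3,5,10} -> beta (id 4, depth 2), omicron (id 8, depth 2), alpha (id 9, depth 2), ups (id 11, depth 2).
Iteration 3: rows with parent_id in {4,8,9,11} -> psi (id 6, depth 3).
Iteration 4: rows with parent_id in {6} -> tau (id 7, depth 4).
Iteration 5: no rows with parent_id in {7}; recursion stops.
SUM(depth) = 0 + 1 + 1 + 1 + 2 + 2 + 2 + 2 + 3 + 4 = 18.

18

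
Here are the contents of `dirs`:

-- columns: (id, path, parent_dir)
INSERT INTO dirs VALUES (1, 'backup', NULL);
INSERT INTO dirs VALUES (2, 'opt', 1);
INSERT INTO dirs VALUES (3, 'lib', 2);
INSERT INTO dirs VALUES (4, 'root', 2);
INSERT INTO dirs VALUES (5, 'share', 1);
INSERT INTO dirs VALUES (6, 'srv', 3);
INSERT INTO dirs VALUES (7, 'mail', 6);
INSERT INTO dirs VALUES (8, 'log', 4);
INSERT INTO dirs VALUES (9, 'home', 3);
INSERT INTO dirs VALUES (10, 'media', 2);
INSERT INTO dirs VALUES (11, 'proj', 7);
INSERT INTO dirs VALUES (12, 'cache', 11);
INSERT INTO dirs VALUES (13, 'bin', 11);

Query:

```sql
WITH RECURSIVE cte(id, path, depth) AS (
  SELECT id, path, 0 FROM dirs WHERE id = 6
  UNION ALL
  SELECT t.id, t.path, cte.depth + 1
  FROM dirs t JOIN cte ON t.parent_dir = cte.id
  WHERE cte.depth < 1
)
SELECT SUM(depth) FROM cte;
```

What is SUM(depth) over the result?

1

Base: id=6 (srv) at depth 0.
Iteration 1: rows with parent_dir in {6} -> mail (id 7, depth 1).
Iteration 2: depth < 1 fails for all current rows; recursion stops.
SUM(depth) = 0 + 1 = 1.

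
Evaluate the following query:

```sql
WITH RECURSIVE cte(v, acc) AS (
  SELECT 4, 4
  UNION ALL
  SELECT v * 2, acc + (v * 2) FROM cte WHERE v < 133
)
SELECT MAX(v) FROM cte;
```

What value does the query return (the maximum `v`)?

Base: v=4, acc=4.
Iteration 1: 4 < 133 holds -> v = 4 * 2 = 8, acc = 4 + 8 = 12.
Iteration 2: 8 < 133 holds -> v = 8 * 2 = 16, acc = 12 + 16 = 28.
Iteration 3: 16 < 133 holds -> v = 16 * 2 = 32, acc = 28 + 32 = 60.
Iteration 4: 32 < 133 holds -> v = 32 * 2 = 64, acc = 60 + 64 = 124.
Iteration 5: 64 < 133 holds -> v = 64 * 2 = 128, acc = 124 + 128 = 252.
Iteration 6: 128 < 133 holds -> v = 128 * 2 = 256, acc = 252 + 256 = 508.
Iteration 7: 256 < 133 fails; recursion stops.
v values: 4, 8, 16, 32, 64, 128, 256; the maximum is 256.

256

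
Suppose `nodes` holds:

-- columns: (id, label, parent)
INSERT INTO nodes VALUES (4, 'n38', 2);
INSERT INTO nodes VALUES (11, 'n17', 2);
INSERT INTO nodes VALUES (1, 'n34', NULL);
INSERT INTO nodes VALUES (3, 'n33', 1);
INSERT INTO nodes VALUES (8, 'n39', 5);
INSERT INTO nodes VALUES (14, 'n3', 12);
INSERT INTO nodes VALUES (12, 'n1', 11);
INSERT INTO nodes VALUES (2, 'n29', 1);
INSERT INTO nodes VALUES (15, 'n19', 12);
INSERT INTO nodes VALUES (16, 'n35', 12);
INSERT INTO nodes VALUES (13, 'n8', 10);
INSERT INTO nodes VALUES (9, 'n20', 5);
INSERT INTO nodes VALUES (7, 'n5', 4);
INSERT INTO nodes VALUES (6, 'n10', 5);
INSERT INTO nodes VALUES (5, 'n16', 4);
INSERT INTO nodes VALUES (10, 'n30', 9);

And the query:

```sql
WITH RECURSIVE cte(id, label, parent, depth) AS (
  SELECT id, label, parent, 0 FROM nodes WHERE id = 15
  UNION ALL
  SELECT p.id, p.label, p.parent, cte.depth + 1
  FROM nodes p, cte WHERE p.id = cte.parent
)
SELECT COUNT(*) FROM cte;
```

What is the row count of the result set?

5

Base: id=15 (n19), parent=12, depth 0.
Iteration 1: join on id=12 -> n1 (id 12, parent=11, depth 1).
Iteration 2: join on id=11 -> n17 (id 11, parent=2, depth 2).
Iteration 3: join on id=2 -> n29 (id 2, parent=1, depth 3).
Iteration 4: join on id=1 -> n34 (id 1, parent=NULL, depth 4).
Iteration 5: parent is NULL; no match; recursion stops.
Total rows emitted: 5.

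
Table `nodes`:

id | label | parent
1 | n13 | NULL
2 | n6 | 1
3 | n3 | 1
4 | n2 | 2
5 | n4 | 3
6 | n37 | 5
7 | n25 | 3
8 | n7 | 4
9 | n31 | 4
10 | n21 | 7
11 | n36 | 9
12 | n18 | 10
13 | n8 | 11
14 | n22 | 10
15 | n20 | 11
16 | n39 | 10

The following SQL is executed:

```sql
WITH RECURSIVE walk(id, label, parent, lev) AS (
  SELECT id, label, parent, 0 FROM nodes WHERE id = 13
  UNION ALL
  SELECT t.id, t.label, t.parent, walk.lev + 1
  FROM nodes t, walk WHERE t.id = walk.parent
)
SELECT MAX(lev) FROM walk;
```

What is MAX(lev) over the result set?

Base: id=13 (n8), parent=11, lev 0.
Iteration 1: join on id=11 -> n36 (id 11, parent=9, lev 1).
Iteration 2: join on id=9 -> n31 (id 9, parent=4, lev 2).
Iteration 3: join on id=4 -> n2 (id 4, parent=2, lev 3).
Iteration 4: join on id=2 -> n6 (id 2, parent=1, lev 4).
Iteration 5: join on id=1 -> n13 (id 1, parent=NULL, lev 5).
Iteration 6: parent is NULL; no match; recursion stops.
lev values: 0, 1, 2, 3, 4, 5; the maximum is 5.

5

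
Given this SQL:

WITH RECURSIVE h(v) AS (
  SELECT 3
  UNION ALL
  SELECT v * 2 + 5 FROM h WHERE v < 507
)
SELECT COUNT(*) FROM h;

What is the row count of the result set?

Base: v=3.
Iteration 1: 3 < 507 holds -> v = 3 * 2 + 5 = 11.
Iteration 2: 11 < 507 holds -> v = 11 * 2 + 5 = 27.
Iteration 3: 27 < 507 holds -> v = 27 * 2 + 5 = 59.
Iteration 4: 59 < 507 holds -> v = 59 * 2 + 5 = 123.
Iteration 5: 123 < 507 holds -> v = 123 * 2 + 5 = 251.
Iteration 6: 251 < 507 holds -> v = 251 * 2 + 5 = 507.
Iteration 7: 507 < 507 fails; recursion stops.
Total rows emitted: 7.

7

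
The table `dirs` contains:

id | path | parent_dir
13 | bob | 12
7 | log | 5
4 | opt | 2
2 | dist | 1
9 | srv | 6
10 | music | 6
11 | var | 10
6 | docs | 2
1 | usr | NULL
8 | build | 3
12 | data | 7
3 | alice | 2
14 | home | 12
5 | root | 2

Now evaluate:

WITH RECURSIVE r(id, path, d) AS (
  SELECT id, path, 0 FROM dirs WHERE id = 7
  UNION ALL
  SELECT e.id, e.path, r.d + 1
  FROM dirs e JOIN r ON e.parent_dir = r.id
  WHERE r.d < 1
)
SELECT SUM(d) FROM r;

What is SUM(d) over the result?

Base: id=7 (log) at d 0.
Iteration 1: rows with parent_dir in {7} -> data (id 12, d 1).
Iteration 2: d < 1 fails for all current rows; recursion stops.
SUM(d) = 0 + 1 = 1.

1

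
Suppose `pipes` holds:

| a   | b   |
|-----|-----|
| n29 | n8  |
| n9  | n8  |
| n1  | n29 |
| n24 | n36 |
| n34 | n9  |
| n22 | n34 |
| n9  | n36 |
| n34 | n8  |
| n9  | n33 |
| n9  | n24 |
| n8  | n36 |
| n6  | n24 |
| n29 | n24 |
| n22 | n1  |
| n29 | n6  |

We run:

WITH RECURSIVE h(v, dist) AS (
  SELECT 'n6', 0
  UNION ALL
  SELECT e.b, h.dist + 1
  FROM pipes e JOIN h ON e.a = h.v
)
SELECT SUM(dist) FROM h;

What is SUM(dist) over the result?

3

Base: (n6, dist=0).
Iteration 1: edges from {n6} -> (n24, dist=1).
Iteration 2: edges from {n24} -> (n36, dist=2).
Iteration 3: no outgoing edges from {n36}; recursion stops.
SUM(dist) = 0 + 1 + 2 = 3.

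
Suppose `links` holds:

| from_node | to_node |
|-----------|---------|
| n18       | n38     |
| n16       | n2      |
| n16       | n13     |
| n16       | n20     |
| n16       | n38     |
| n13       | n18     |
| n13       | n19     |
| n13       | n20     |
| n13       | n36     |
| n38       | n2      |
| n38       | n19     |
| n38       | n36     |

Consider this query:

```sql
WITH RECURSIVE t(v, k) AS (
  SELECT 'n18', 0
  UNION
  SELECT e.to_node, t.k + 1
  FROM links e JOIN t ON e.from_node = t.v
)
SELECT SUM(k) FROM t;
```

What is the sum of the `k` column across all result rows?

Base: (n18, k=0).
Iteration 1: edges from {n18} -> (n38, k=1).
Iteration 2: edges from {n38} -> (n19, k=2), (n2, k=2), (n36, k=2).
Iteration 3: no outgoing edges from {n19,n2,n36}; recursion stops.
SUM(k) = 0 + 1 + 2 + 2 + 2 = 7.

7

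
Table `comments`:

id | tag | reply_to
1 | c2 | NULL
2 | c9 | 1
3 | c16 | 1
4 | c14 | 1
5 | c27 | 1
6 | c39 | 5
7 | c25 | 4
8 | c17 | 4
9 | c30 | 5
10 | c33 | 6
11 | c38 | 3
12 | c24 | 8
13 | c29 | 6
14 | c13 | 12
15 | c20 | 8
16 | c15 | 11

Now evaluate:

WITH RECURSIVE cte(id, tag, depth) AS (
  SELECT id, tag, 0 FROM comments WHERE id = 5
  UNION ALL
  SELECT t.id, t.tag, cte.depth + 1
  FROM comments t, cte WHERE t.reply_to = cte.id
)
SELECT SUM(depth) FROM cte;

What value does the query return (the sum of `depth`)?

Base: id=5 (c27) at depth 0.
Iteration 1: rows with reply_to in {5} -> c39 (id 6, depth 1), c30 (id 9, depth 1).
Iteration 2: rows with reply_to in {6,9} -> c33 (id 10, depth 2), c29 (id 13, depth 2).
Iteration 3: no rows with reply_to in {10,13}; recursion stops.
SUM(depth) = 0 + 1 + 1 + 2 + 2 = 6.

6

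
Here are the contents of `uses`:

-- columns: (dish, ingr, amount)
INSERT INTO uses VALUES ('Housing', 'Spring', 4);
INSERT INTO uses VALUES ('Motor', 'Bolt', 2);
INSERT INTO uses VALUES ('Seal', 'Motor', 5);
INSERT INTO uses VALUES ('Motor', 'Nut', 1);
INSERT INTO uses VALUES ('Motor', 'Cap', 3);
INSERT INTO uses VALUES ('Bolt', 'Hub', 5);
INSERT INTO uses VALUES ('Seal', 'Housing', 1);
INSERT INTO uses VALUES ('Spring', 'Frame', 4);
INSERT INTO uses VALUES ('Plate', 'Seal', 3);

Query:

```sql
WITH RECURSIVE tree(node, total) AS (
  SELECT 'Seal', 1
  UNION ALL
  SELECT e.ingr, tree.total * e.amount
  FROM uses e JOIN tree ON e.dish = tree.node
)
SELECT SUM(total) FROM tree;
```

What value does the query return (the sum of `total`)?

107

Base: (Seal, total=1).
Iteration 1: components of {Seal} -> Housing = 1*1 = 1, Motor = 1*5 = 5.
Iteration 2: components of {Housing,Motor} -> Bolt = 5*2 = 10, Cap = 5*3 = 15, Nut = 5*1 = 5, Spring = 1*4 = 4.
Iteration 3: components of {Bolt,Cap,Nut,Spring} -> Frame = 4*4 = 16, Hub = 10*5 = 50.
Iteration 4: no further components; recursion stops.
SUM(total) = 1 + 5 + 1 + 15 + 10 + 5 + 4 + 50 + 16 = 107.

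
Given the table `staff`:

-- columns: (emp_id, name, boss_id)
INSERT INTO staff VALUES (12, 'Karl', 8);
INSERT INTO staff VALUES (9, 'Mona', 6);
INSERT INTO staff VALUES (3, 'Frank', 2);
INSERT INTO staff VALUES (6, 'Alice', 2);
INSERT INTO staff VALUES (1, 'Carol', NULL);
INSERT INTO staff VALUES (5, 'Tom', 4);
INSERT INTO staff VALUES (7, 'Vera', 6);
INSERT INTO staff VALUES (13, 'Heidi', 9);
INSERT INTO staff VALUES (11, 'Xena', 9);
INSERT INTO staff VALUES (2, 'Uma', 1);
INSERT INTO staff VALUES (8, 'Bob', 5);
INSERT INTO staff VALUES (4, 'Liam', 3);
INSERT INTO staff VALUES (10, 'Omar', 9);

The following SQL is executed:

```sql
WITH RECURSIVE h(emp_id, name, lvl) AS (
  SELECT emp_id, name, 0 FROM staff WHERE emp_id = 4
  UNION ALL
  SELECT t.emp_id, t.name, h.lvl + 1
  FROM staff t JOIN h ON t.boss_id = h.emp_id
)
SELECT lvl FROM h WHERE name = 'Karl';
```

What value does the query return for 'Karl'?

3

Base: emp_id=4 (Liam) at lvl 0.
Iteration 1: rows with boss_id in {4} -> Tom (id 5, lvl 1).
Iteration 2: rows with boss_id in {5} -> Bob (id 8, lvl 2).
Iteration 3: rows with boss_id in {8} -> Karl (id 12, lvl 3).
Iteration 4: no rows with boss_id in {12}; recursion stops.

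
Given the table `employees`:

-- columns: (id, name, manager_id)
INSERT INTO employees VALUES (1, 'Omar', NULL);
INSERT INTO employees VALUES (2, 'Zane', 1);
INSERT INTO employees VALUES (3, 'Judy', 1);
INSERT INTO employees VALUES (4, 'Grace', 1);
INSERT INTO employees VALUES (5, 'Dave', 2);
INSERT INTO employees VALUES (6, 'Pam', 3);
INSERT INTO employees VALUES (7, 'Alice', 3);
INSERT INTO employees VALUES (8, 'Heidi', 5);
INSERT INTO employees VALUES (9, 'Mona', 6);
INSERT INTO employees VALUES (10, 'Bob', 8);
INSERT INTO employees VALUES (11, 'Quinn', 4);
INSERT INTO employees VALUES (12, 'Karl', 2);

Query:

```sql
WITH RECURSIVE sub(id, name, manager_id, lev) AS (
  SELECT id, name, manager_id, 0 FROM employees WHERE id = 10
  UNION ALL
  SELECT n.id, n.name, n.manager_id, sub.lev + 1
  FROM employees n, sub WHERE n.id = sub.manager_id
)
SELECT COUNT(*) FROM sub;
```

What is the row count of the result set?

5

Base: id=10 (Bob), manager_id=8, lev 0.
Iteration 1: join on id=8 -> Heidi (id 8, manager_id=5, lev 1).
Iteration 2: join on id=5 -> Dave (id 5, manager_id=2, lev 2).
Iteration 3: join on id=2 -> Zane (id 2, manager_id=1, lev 3).
Iteration 4: join on id=1 -> Omar (id 1, manager_id=NULL, lev 4).
Iteration 5: manager_id is NULL; no match; recursion stops.
Total rows emitted: 5.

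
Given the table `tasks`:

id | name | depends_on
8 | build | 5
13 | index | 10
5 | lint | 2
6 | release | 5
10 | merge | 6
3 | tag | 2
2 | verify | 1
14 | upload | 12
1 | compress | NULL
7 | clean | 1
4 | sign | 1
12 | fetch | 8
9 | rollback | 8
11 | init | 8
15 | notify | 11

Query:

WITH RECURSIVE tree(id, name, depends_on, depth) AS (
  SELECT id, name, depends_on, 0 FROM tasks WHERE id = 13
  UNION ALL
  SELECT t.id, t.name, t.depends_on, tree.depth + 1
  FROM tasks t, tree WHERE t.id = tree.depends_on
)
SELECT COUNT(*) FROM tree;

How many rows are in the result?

6

Base: id=13 (index), depends_on=10, depth 0.
Iteration 1: join on id=10 -> merge (id 10, depends_on=6, depth 1).
Iteration 2: join on id=6 -> release (id 6, depends_on=5, depth 2).
Iteration 3: join on id=5 -> lint (id 5, depends_on=2, depth 3).
Iteration 4: join on id=2 -> verify (id 2, depends_on=1, depth 4).
Iteration 5: join on id=1 -> compress (id 1, depends_on=NULL, depth 5).
Iteration 6: depends_on is NULL; no match; recursion stops.
Total rows emitted: 6.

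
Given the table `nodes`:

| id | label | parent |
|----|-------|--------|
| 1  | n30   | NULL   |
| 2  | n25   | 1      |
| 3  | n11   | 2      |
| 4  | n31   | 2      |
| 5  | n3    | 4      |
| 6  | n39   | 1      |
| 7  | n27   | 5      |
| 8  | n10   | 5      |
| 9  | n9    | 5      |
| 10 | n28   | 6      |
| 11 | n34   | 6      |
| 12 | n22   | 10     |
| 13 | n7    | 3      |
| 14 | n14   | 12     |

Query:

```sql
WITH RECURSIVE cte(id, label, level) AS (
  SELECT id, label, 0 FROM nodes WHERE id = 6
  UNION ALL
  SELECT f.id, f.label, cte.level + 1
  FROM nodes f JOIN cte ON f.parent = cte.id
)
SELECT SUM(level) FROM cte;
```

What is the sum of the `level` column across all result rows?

7

Base: id=6 (n39) at level 0.
Iteration 1: rows with parent in {6} -> n28 (id 10, level 1), n34 (id 11, level 1).
Iteration 2: rows with parent in {10,11} -> n22 (id 12, level 2).
Iteration 3: rows with parent in {12} -> n14 (id 14, level 3).
Iteration 4: no rows with parent in {14}; recursion stops.
SUM(level) = 0 + 1 + 1 + 2 + 3 = 7.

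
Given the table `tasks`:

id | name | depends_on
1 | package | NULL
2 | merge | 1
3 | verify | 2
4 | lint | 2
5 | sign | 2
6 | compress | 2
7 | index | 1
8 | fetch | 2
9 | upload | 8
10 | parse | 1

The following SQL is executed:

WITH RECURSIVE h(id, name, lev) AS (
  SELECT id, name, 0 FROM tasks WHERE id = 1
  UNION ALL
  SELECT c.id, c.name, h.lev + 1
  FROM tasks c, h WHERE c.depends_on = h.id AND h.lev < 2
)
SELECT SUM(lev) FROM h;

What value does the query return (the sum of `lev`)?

13

Base: id=1 (package) at lev 0.
Iteration 1: rows with depends_on in {1} -> merge (id 2, lev 1), index (id 7, lev 1), parse (id 10, lev 1).
Iteration 2: rows with depends_on in {2,7,10} -> verify (id 3, lev 2), lint (id 4, lev 2), sign (id 5, lev 2), compress (id 6, lev 2), fetch (id 8, lev 2).
Iteration 3: lev < 2 fails for all current rows; recursion stops.
SUM(lev) = 0 + 1 + 1 + 1 + 2 + 2 + 2 + 2 + 2 = 13.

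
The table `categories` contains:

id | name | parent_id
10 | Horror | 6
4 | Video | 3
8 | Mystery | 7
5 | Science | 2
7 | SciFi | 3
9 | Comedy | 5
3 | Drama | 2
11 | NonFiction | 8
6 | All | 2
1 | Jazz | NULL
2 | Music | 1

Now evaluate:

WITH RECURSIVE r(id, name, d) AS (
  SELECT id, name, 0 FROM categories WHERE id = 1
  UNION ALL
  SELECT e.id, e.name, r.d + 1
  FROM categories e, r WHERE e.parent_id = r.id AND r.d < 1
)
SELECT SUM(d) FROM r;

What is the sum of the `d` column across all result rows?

1

Base: id=1 (Jazz) at d 0.
Iteration 1: rows with parent_id in {1} -> Music (id 2, d 1).
Iteration 2: d < 1 fails for all current rows; recursion stops.
SUM(d) = 0 + 1 = 1.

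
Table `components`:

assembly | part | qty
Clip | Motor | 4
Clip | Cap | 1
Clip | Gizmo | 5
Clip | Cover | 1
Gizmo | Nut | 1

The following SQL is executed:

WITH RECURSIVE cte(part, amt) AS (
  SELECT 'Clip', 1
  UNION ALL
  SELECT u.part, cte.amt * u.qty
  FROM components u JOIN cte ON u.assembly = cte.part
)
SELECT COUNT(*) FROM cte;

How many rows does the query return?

6

Base: (Clip, amt=1).
Iteration 1: components of {Clip} -> Cap = 1*1 = 1, Cover = 1*1 = 1, Gizmo = 1*5 = 5, Motor = 1*4 = 4.
Iteration 2: components of {Cap,Cover,Gizmo,Motor} -> Nut = 5*1 = 5.
Iteration 3: no further components; recursion stops.
Total rows emitted: 6.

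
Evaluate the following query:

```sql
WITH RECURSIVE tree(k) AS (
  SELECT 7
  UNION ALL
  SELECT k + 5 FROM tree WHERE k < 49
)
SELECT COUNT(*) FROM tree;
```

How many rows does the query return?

10

Base: k=7.
Iteration 1: 7 < 49 holds -> k = 7 + 5 = 12.
Iteration 2: 12 < 49 holds -> k = 12 + 5 = 17.
Iteration 3: 17 < 49 holds -> k = 17 + 5 = 22.
Iteration 4: 22 < 49 holds -> k = 22 + 5 = 27.
Iteration 5: 27 < 49 holds -> k = 27 + 5 = 32.
Iteration 6: 32 < 49 holds -> k = 32 + 5 = 37.
Iteration 7: 37 < 49 holds -> k = 37 + 5 = 42.
Iteration 8: 42 < 49 holds -> k = 42 + 5 = 47.
Iteration 9: 47 < 49 holds -> k = 47 + 5 = 52.
Iteration 10: 52 < 49 fails; recursion stops.
Total rows emitted: 10.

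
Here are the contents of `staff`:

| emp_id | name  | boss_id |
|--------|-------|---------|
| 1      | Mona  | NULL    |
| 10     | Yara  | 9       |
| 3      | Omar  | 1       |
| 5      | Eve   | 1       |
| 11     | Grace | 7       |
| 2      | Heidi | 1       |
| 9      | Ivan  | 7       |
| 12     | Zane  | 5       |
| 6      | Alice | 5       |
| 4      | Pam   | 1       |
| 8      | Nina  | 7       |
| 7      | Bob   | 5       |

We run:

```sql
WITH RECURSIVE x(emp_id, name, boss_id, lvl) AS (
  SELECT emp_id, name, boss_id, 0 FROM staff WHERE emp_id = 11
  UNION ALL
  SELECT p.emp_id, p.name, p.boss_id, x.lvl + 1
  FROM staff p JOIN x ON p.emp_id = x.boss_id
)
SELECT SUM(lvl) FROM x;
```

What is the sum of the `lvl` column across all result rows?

6

Base: emp_id=11 (Grace), boss_id=7, lvl 0.
Iteration 1: join on emp_id=7 -> Bob (id 7, boss_id=5, lvl 1).
Iteration 2: join on emp_id=5 -> Eve (id 5, boss_id=1, lvl 2).
Iteration 3: join on emp_id=1 -> Mona (id 1, boss_id=NULL, lvl 3).
Iteration 4: boss_id is NULL; no match; recursion stops.
SUM(lvl) = 0 + 1 + 2 + 3 = 6.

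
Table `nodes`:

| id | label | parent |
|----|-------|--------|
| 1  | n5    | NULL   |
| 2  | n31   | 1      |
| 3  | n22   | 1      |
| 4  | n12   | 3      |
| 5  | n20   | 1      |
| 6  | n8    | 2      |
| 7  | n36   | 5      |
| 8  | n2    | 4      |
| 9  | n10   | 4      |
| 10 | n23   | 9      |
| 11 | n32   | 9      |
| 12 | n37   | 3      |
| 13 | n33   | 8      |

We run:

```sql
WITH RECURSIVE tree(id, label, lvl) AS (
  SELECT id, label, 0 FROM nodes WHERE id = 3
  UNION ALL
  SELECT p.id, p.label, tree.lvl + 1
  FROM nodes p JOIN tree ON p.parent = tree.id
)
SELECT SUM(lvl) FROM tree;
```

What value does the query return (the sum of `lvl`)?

Base: id=3 (n22) at lvl 0.
Iteration 1: rows with parent in {3} -> n12 (id 4, lvl 1), n37 (id 12, lvl 1).
Iteration 2: rows with parent in {4,12} -> n2 (id 8, lvl 2), n10 (id 9, lvl 2).
Iteration 3: rows with parent in {8,9} -> n23 (id 10, lvl 3), n32 (id 11, lvl 3), n33 (id 13, lvl 3).
Iteration 4: no rows with parent in {10,11,13}; recursion stops.
SUM(lvl) = 0 + 1 + 1 + 2 + 2 + 3 + 3 + 3 = 15.

15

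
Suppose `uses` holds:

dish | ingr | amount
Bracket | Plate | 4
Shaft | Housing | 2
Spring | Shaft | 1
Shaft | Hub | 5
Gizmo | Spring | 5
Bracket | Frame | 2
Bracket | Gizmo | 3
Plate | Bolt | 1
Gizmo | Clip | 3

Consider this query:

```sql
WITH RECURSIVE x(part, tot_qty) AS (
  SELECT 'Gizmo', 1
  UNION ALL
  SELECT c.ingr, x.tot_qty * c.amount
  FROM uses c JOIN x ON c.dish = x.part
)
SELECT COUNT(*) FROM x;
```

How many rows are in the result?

6

Base: (Gizmo, tot_qty=1).
Iteration 1: components of {Gizmo} -> Clip = 1*3 = 3, Spring = 1*5 = 5.
Iteration 2: components of {Clip,Spring} -> Shaft = 5*1 = 5.
Iteration 3: components of {Shaft} -> Housing = 5*2 = 10, Hub = 5*5 = 25.
Iteration 4: no further components; recursion stops.
Total rows emitted: 6.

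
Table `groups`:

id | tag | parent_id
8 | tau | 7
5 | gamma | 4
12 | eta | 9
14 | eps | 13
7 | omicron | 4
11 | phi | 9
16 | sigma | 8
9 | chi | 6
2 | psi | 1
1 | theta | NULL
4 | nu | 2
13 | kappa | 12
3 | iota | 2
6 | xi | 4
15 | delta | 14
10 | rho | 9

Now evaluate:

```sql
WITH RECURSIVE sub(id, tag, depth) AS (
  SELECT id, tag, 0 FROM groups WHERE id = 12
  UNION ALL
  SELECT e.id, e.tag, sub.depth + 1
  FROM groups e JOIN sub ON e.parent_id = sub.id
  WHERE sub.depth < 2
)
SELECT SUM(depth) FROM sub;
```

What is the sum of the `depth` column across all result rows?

3

Base: id=12 (eta) at depth 0.
Iteration 1: rows with parent_id in {12} -> kappa (id 13, depth 1).
Iteration 2: rows with parent_id in {13} -> eps (id 14, depth 2).
Iteration 3: depth < 2 fails for all current rows; recursion stops.
SUM(depth) = 0 + 1 + 2 = 3.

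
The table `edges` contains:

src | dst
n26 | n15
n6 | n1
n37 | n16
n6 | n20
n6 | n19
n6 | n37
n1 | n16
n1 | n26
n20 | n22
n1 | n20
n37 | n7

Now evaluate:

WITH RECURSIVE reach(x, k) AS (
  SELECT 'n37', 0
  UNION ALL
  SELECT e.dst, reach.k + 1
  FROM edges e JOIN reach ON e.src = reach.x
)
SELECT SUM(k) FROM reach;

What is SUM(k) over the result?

Base: (n37, k=0).
Iteration 1: edges from {n37} -> (n16, k=1), (n7, k=1).
Iteration 2: no outgoing edges from {n16,n7}; recursion stops.
SUM(k) = 0 + 1 + 1 = 2.

2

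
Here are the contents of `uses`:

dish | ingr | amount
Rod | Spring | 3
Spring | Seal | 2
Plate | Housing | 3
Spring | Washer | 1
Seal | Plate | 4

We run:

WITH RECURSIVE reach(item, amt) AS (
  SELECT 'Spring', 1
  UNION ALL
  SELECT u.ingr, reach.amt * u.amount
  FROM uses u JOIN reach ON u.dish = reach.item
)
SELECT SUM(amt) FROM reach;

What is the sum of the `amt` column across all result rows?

Base: (Spring, amt=1).
Iteration 1: components of {Spring} -> Seal = 1*2 = 2, Washer = 1*1 = 1.
Iteration 2: components of {Seal,Washer} -> Plate = 2*4 = 8.
Iteration 3: components of {Plate} -> Housing = 8*3 = 24.
Iteration 4: no further components; recursion stops.
SUM(amt) = 1 + 2 + 1 + 8 + 24 = 36.

36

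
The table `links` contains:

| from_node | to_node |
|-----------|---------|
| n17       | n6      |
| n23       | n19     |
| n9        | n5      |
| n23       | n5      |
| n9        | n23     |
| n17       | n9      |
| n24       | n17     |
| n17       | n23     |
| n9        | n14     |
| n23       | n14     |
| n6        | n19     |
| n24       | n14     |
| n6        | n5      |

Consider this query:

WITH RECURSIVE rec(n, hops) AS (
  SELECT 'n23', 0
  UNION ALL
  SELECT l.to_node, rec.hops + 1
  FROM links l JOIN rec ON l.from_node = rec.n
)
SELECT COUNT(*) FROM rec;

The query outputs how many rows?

Base: (n23, hops=0).
Iteration 1: edges from {n23} -> (n14, hops=1), (n19, hops=1), (n5, hops=1).
Iteration 2: no outgoing edges from {n14,n19,n5}; recursion stops.
Total rows emitted: 4.

4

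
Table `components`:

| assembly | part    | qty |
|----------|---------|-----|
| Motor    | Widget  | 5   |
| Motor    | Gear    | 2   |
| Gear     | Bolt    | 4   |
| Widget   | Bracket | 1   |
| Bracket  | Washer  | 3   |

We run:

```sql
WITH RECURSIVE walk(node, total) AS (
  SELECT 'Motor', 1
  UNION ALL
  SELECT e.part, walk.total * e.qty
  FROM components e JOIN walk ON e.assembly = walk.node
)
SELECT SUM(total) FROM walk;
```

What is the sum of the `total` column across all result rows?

36

Base: (Motor, total=1).
Iteration 1: components of {Motor} -> Gear = 1*2 = 2, Widget = 1*5 = 5.
Iteration 2: components of {Gear,Widget} -> Bolt = 2*4 = 8, Bracket = 5*1 = 5.
Iteration 3: components of {Bolt,Bracket} -> Washer = 5*3 = 15.
Iteration 4: no further components; recursion stops.
SUM(total) = 1 + 5 + 2 + 5 + 8 + 15 = 36.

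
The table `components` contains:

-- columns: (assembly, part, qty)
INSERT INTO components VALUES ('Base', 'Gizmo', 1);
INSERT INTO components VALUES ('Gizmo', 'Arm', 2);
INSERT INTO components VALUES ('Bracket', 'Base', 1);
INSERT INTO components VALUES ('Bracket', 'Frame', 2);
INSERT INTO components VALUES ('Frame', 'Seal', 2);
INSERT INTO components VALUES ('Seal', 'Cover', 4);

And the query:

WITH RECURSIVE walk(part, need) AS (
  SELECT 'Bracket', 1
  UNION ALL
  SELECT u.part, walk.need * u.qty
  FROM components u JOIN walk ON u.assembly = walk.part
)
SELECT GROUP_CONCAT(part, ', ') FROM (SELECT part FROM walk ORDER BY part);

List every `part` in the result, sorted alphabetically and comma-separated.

Arm, Base, Bracket, Cover, Frame, Gizmo, Seal

Base: (Bracket, need=1).
Iteration 1: components of {Bracket} -> Base = 1*1 = 1, Frame = 1*2 = 2.
Iteration 2: components of {Base,Frame} -> Gizmo = 1*1 = 1, Seal = 2*2 = 4.
Iteration 3: components of {Gizmo,Seal} -> Arm = 1*2 = 2, Cover = 4*4 = 16.
Iteration 4: no further components; recursion stops.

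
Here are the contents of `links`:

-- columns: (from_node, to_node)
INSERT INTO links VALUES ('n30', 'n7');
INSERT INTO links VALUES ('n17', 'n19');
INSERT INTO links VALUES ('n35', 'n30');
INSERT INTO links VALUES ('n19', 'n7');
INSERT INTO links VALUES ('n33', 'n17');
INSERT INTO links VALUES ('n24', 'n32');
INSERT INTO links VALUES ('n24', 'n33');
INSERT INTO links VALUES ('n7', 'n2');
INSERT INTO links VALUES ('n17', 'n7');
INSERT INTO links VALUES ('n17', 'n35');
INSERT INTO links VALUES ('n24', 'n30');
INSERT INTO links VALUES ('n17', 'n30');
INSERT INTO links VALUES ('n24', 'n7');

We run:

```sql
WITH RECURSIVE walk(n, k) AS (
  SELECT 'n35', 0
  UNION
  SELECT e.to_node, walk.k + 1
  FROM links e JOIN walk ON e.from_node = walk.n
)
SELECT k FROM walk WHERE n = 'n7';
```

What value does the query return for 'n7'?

2

Base: (n35, k=0).
Iteration 1: edges from {n35} -> (n30, k=1).
Iteration 2: edges from {n30} -> (n7, k=2).
Iteration 3: edges from {n7} -> (n2, k=3).
Iteration 4: no outgoing edges from {n2}; recursion stops.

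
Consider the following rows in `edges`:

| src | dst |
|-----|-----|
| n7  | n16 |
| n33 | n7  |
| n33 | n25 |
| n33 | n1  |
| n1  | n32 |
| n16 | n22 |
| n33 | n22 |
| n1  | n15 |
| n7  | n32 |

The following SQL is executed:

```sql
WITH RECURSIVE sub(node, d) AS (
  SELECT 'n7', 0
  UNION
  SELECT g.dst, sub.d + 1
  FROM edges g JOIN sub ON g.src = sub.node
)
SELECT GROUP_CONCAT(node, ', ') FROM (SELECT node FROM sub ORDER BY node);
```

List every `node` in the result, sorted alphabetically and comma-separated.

n16, n22, n32, n7

Base: (n7, d=0).
Iteration 1: edges from {n7} -> (n16, d=1), (n32, d=1).
Iteration 2: edges from {n16,n32} -> (n22, d=2).
Iteration 3: no outgoing edges from {n22}; recursion stops.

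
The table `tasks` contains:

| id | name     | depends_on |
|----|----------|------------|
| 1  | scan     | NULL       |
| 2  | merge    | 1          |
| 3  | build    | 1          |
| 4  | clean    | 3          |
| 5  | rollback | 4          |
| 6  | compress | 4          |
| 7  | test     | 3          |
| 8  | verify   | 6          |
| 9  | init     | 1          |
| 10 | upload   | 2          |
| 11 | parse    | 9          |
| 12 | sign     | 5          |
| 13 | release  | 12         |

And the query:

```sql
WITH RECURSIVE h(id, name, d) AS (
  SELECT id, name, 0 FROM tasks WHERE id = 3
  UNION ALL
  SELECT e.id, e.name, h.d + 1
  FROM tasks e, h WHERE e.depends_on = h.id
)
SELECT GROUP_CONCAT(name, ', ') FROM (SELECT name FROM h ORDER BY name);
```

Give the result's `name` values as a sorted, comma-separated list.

Base: id=3 (build) at d 0.
Iteration 1: rows with depends_on in {3} -> clean (id 4, d 1), test (id 7, d 1).
Iteration 2: rows with depends_on in {4,7} -> rollback (id 5, d 2), compress (id 6, d 2).
Iteration 3: rows with depends_on in {5,6} -> verify (id 8, d 3), sign (id 12, d 3).
Iteration 4: rows with depends_on in {8,12} -> release (id 13, d 4).
Iteration 5: no rows with depends_on in {13}; recursion stops.

build, clean, compress, release, rollback, sign, test, verify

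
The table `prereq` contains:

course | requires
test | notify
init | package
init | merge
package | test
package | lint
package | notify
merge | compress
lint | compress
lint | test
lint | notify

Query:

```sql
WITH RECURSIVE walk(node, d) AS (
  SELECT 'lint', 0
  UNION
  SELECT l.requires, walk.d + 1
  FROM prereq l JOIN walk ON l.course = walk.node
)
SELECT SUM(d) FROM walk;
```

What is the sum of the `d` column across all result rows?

Base: (lint, d=0).
Iteration 1: edges from {lint} -> (compress, d=1), (notify, d=1), (test, d=1).
Iteration 2: edges from {compress,notify,test} -> (notify, d=2).
Iteration 3: no outgoing edges from {notify}; recursion stops.
SUM(d) = 0 + 1 + 1 + 1 + 2 = 5.

5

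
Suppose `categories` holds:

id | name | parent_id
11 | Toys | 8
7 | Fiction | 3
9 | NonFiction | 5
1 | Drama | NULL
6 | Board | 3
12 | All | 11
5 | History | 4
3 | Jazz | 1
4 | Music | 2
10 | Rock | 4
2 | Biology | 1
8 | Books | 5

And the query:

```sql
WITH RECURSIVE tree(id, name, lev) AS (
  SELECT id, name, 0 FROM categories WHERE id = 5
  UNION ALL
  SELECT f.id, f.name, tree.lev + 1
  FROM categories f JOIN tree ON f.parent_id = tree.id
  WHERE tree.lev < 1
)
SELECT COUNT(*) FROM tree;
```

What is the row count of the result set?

3

Base: id=5 (History) at lev 0.
Iteration 1: rows with parent_id in {5} -> Books (id 8, lev 1), NonFiction (id 9, lev 1).
Iteration 2: lev < 1 fails for all current rows; recursion stops.
Total rows emitted: 3.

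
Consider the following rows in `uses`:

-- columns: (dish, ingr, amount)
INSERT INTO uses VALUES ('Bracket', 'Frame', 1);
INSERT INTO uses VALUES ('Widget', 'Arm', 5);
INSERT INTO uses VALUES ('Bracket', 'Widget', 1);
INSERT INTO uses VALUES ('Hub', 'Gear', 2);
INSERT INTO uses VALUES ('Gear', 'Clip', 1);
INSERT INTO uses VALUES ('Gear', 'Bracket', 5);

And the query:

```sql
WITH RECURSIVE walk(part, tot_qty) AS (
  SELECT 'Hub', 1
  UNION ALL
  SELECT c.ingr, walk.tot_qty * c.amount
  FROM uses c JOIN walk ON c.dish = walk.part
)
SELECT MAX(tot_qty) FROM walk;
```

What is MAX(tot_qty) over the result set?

50

Base: (Hub, tot_qty=1).
Iteration 1: components of {Hub} -> Gear = 1*2 = 2.
Iteration 2: components of {Gear} -> Bracket = 2*5 = 10, Clip = 2*1 = 2.
Iteration 3: components of {Bracket,Clip} -> Frame = 10*1 = 10, Widget = 10*1 = 10.
Iteration 4: components of {Frame,Widget} -> Arm = 10*5 = 50.
Iteration 5: no further components; recursion stops.
tot_qty values: 1, 2, 10, 2, 10, 10, 50; the maximum is 50.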